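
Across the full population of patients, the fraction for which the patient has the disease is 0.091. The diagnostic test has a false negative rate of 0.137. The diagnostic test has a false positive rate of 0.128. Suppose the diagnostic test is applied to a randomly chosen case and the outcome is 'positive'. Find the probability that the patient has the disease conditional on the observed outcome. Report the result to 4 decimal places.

Write H for 'the patient has the disease'. Prior odds H:¬H = 0.091/0.909 = 0.10011. For the 'positive' outcome, the likelihood ratio is 0.863/0.128 = 6.7422.
Posterior odds = 0.10011 × 6.7422 = 0.67496, so P(H|E) = 0.67496/(1+0.67496) = 0.4030.

P(H | E) ≈ 0.4030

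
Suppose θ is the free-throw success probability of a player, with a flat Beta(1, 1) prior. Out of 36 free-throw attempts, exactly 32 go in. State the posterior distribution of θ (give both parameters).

Posterior: Beta(33, 5)

The binomial likelihood is conjugate to the Beta prior: with 32 successes and 4 failures, the posterior is Beta(1+32, 1+4) = Beta(33, 5).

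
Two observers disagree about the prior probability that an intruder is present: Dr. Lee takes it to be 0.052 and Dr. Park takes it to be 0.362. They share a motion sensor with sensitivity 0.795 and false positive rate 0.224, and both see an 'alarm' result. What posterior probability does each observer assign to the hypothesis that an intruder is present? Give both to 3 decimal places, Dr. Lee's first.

The likelihood ratio for an 'alarm' result is 0.795/0.224 = 3.5491.
Dr. Lee: prior odds 0.052/0.948 = 0.054852; posterior odds 0.19468; posterior probability 0.163.
Dr. Park: prior odds 0.362/0.638 = 0.56740; posterior odds 2.0138; posterior probability 0.668.

Dr. Lee: 0.163; Dr. Park: 0.668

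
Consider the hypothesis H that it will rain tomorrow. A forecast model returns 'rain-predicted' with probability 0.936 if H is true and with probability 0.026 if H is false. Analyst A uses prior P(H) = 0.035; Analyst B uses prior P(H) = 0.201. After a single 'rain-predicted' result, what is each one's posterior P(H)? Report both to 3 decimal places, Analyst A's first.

The likelihood ratio for a 'rain-predicted' result is 0.936/0.026 = 36.000.
Analyst A: prior odds 0.035/0.965 = 0.036269; posterior odds 1.3057; posterior probability 0.566.
Analyst B: prior odds 0.201/0.799 = 0.25156; posterior odds 9.0563; posterior probability 0.901.

Analyst A: 0.566; Analyst B: 0.901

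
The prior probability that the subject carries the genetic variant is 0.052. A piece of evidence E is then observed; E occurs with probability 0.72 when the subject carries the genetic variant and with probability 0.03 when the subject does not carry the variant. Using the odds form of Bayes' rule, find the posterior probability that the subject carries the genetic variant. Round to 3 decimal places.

Posterior probability ≈ 0.568

Prior odds = 0.052/(1−0.052) = 0.054852.
Likelihood ratio for E = 0.72/0.03 = 24.000.
Posterior odds = prior odds × LR = 1.3165.
Posterior probability = odds/(1+odds) = 1.3165/2.3165 = 0.568.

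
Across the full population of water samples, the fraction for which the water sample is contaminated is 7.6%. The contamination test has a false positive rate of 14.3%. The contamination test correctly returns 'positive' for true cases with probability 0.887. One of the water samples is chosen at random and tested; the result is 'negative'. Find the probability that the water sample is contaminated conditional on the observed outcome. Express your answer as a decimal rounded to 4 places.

Let H be the event that the water sample is contaminated. P(H) = 0.076, so P(¬H) = 0.924. With E the 'negative' result, P(E|H) = 0.113 and P(E|¬H) = 0.857.
P(E) = 0.113·0.076 + 0.857·0.924 = 0.0085880 + 0.79187 = 0.80046.
By Bayes' theorem, P(H|E) = 0.0085880 / 0.80046 = 0.0107.

P(H | E) ≈ 0.0107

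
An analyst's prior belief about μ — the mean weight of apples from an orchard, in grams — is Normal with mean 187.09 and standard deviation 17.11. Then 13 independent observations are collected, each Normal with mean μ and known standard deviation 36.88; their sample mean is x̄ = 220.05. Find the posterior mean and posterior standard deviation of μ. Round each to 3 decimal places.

With known σ, the Normal prior is conjugate. Weight on the data is w = (n/σ²)/(n/σ² + 1/τ₀²) = 0.00955788/(0.00955788+0.00341586) = 0.73671.
Posterior mean = w·x̄ + (1−w)·μ₀ = 0.73671·220.05 + 0.26329·187.09 = 211.372. Posterior variance = 1/(0.00955788+0.00341586) = 77.0788, so SD = 8.779.

Posterior mean ≈ 211.372; posterior SD ≈ 8.779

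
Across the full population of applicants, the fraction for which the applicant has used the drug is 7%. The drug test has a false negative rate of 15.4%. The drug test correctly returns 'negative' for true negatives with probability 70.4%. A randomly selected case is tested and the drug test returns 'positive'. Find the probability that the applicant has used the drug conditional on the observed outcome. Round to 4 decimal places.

Write H for 'the applicant has used the drug'. Prior odds H:¬H = 0.07/0.93 = 0.075269. For the 'positive' outcome, the likelihood ratio is 0.846/0.296 = 2.8581.
Posterior odds = 0.075269 × 2.8581 = 0.21513, so P(H|E) = 0.21513/(1+0.21513) = 0.1770.

P(H | E) ≈ 0.1770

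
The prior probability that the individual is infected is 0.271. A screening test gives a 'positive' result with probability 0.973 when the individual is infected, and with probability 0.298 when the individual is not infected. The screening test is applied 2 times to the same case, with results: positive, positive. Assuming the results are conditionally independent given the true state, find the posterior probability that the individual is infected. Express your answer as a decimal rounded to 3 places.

Posterior P(H) ≈ 0.799

Let H be the event that the individual is infected; start with P(H) = 0.271. P('positive'|H) = 0.973, P('positive'|¬H) = 0.298.
Update on result 1 ('positive'): P(H) ← 0.973·0.2710 / (0.973·0.2710 + 0.298·0.7290) = 0.26368/0.48092 = 0.5483.
Update on result 2 ('positive'): P(H) ← 0.973·0.5483 / (0.973·0.5483 + 0.298·0.4517) = 0.53348/0.66809 = 0.7985.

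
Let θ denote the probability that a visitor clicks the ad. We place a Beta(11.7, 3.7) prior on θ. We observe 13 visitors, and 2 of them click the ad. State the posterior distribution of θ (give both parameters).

The binomial likelihood is conjugate to the Beta prior: with 2 successes and 11 failures, the posterior is Beta(11.7+2, 3.7+11) = Beta(13.7, 14.7).

Posterior: Beta(13.7, 14.7)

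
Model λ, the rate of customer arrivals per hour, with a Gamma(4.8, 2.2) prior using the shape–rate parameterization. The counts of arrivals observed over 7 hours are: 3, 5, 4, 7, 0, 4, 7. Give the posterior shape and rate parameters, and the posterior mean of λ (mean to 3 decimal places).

Posterior: Gamma(shape=34.8, rate=9.2); mean ≈ 3.783

Total count ∑xᵢ = 30 over n = 7 hours.
Gamma is conjugate to the Poisson likelihood: posterior is Gamma(shape = 4.8+30 = 34.8, rate = 2.2+7 = 9.2).
E[λ | data] = 34.8/9.2 = 3.783.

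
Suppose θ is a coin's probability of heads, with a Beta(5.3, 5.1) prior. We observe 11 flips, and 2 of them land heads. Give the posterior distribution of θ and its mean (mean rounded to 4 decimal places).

Observing 2 successes and 9 failures updates Beta(5.3, 5.1) by adding the success and failure counts to the two shape parameters: α = 5.3+2 = 7.3, β = 5.1+9 = 14.1.
E[θ | data] = 7.3/(7.3+14.1) = 0.3411.

Posterior: Beta(7.3, 14.1); mean ≈ 0.3411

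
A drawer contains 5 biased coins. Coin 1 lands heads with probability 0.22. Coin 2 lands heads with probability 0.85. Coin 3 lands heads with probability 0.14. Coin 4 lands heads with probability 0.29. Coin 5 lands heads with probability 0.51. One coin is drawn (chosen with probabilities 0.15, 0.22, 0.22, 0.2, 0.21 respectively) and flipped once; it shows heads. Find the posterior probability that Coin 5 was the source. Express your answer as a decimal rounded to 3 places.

Posterior probability ≈ 0.258

Tabulate prior·likelihood by source: [1] prior 0.15, lik 0.22, product 0.03300; [2] prior 0.22, lik 0.85, product 0.1870; [3] prior 0.22, lik 0.14, product 0.03080; [4] prior 0.2, lik 0.29, product 0.05800; [5] prior 0.21, lik 0.51, product 0.1071.
Normalizing constant = 0.41590; the posterior for Coin 5 is its product over the sum, 0.1071/0.41590 = 0.258.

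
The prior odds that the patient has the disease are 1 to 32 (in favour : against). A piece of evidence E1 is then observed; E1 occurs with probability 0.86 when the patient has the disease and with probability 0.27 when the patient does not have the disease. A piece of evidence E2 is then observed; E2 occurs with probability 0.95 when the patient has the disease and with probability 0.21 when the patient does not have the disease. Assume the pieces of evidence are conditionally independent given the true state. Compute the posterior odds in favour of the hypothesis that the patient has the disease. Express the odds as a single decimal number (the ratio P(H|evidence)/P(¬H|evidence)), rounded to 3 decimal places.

Prior odds = 1/32 = 0.031250. In log-odds, ln(0.031250) = -3.4657.
Add log likelihood ratios: ln(3.1852) + ln(4.5238) = 2.6679.
Posterior log-odds = -0.79787, so posterior odds = exp(-0.79787) = 0.45029.

Posterior odds ≈ 0.450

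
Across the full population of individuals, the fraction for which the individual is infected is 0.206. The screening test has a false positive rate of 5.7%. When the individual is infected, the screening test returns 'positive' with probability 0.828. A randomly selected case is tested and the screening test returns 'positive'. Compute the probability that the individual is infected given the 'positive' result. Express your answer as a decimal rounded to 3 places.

P(H | E) ≈ 0.790

Let H be the event that the individual is infected. P(H) = 0.206, so P(¬H) = 0.794. With E the 'positive' result, P(E|H) = 0.828 and P(E|¬H) = 0.057.
P(E) = 0.828·0.206 + 0.057·0.794 = 0.17057 + 0.045258 = 0.21583.
By Bayes' theorem, P(H|E) = 0.17057 / 0.21583 = 0.790.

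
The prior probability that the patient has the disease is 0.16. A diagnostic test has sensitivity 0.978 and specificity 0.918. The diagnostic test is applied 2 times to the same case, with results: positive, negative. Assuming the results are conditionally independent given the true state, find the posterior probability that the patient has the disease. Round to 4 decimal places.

With H the event that the patient has the disease, the joint likelihood of the observed sequence is P(data|H) = 0.978·0.022 = 0.021516 and P(data|¬H) = 0.082·0.918 = 0.075276.
Bayes: P(H|data) = 0.16·0.021516 / (0.16·0.021516 + 0.84·0.075276) = 0.0034426/0.066674 = 0.0516.

Posterior P(H) ≈ 0.0516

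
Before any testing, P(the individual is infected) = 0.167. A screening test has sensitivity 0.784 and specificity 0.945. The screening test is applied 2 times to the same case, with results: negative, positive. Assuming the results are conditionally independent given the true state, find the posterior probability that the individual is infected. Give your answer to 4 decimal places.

Posterior P(H) ≈ 0.3951

With H the event that the individual is infected, the joint likelihood of the observed sequence is P(data|H) = 0.216·0.784 = 0.16934 and P(data|¬H) = 0.945·0.055 = 0.051975.
Bayes: P(H|data) = 0.167·0.16934 / (0.167·0.16934 + 0.833·0.051975) = 0.028280/0.071576 = 0.3951.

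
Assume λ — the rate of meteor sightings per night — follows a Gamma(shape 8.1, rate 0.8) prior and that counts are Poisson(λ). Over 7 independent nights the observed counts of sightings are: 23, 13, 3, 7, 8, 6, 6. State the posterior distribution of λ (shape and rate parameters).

Total count ∑xᵢ = 66 over n = 7 nights.
Gamma is conjugate to the Poisson likelihood: posterior is Gamma(shape = 8.1+66 = 74.1, rate = 0.8+7 = 7.8).

Posterior: Gamma(shape=74.1, rate=7.8)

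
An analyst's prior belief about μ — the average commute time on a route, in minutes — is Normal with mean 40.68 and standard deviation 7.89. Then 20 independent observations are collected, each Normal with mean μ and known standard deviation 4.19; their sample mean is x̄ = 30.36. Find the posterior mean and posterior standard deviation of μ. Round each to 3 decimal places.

With known σ, the Normal prior is conjugate. Weight on the data is w = (n/σ²)/(n/σ² + 1/τ₀²) = 1.13921/(1.13921+0.0160637) = 0.98610.
Posterior mean = w·x̄ + (1−w)·μ₀ = 0.98610·30.36 + 0.013905·40.68 = 30.503. Posterior variance = 1/(1.13921+0.0160637) = 0.865599, so SD = 0.930.

Posterior mean ≈ 30.503; posterior SD ≈ 0.930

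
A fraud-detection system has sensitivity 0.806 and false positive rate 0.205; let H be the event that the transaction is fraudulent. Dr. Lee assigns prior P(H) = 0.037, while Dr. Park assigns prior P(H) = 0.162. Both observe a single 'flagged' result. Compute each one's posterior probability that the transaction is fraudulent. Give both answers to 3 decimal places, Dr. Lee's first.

The likelihood ratio for a 'flagged' result is 0.806/0.205 = 3.9317.
Dr. Lee: prior odds 0.037/0.963 = 0.038422; posterior odds 0.15106; posterior probability 0.131.
Dr. Park: prior odds 0.162/0.838 = 0.19332; posterior odds 0.76007; posterior probability 0.432.

Dr. Lee: 0.131; Dr. Park: 0.432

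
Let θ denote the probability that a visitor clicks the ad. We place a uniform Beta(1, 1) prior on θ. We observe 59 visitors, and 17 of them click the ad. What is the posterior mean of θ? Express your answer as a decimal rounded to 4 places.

Posterior mean ≈ 0.2951

Observing 17 successes and 42 failures updates Beta(1, 1) by adding the success and failure counts to the two shape parameters: α = 1+17 = 18, β = 1+42 = 43.
E[θ | data] = 18/(18+43) = 0.2951.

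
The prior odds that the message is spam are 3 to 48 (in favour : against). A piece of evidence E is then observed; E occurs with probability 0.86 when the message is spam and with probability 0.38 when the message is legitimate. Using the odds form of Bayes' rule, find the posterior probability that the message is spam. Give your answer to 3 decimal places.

Posterior probability ≈ 0.124

Prior odds = 3/48 = 0.062500.
Likelihood ratio for E = 0.86/0.38 = 2.2632.
Posterior odds = prior odds × LR = 0.14145.
Posterior probability = odds/(1+odds) = 0.14145/1.1414 = 0.124.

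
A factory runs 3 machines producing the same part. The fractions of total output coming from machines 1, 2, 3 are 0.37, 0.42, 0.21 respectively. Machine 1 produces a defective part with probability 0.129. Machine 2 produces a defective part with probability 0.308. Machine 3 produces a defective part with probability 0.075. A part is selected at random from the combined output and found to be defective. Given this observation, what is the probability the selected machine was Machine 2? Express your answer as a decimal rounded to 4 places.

Tabulate prior·likelihood by source: [1] prior 0.37, lik 0.129, product 0.04773; [2] prior 0.42, lik 0.308, product 0.1294; [3] prior 0.21, lik 0.075, product 0.01575.
Normalizing constant = 0.19284; the posterior for Machine 2 is its product over the sum, 0.1294/0.19284 = 0.6708.

Posterior probability ≈ 0.6708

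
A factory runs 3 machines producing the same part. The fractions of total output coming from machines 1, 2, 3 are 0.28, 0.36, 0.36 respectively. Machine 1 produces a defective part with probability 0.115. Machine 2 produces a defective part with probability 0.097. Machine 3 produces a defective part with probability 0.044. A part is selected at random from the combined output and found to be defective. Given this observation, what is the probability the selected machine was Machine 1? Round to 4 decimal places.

P(defective|M1) = 0.115; P(defective|M2) = 0.097; P(defective|M3) = 0.044.
Prior × likelihood for each source: 0.28·0.115=0.03220, 0.36·0.097=0.03492, 0.36·0.044=0.01584. Summing gives P(defective) = 0.082960.
P(Machine 1 | defective) = 0.03220 / 0.082960 = 0.3881.

Posterior probability ≈ 0.3881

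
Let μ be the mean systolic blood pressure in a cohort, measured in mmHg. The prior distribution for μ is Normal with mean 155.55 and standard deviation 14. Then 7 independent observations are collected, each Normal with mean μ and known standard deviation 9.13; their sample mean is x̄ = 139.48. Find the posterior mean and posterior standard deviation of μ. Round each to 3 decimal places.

With known σ, the Normal prior is conjugate. Weight on the data is w = (n/σ²)/(n/σ² + 1/τ₀²) = 0.0839763/(0.0839763+0.00510204) = 0.94272.
Posterior mean = w·x̄ + (1−w)·μ₀ = 0.94272·139.48 + 0.057276·155.55 = 140.400. Posterior variance = 1/(0.0839763+0.00510204) = 11.2261, so SD = 3.351.

Posterior mean ≈ 140.400; posterior SD ≈ 3.351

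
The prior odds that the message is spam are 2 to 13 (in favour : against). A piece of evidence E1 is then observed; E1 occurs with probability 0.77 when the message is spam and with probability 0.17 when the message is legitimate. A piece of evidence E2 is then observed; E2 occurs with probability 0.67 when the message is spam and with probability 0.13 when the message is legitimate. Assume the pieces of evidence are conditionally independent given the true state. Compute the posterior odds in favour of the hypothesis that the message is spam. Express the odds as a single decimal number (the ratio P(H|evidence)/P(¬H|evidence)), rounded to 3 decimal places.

Posterior odds ≈ 3.591

Prior odds = 2/13 = 0.15385.
Likelihood ratio for E1 = 0.77/0.17 = 4.5294.
Likelihood ratio for E2 = 0.67/0.13 = 5.1538.
Posterior odds = prior odds × LR₁ × LR₂ = 3.5914.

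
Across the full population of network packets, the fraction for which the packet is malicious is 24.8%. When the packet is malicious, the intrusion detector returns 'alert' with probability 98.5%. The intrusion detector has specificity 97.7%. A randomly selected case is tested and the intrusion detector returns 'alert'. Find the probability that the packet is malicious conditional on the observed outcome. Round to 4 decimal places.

P(H | E) ≈ 0.9339

Write H for 'the packet is malicious'. Prior odds H:¬H = 0.248/0.752 = 0.32979. For the 'alert' outcome, the likelihood ratio is 0.985/0.023 = 42.826.
Posterior odds = 0.32979 × 42.826 = 14.123, so P(H|E) = 14.123/(1+14.123) = 0.9339.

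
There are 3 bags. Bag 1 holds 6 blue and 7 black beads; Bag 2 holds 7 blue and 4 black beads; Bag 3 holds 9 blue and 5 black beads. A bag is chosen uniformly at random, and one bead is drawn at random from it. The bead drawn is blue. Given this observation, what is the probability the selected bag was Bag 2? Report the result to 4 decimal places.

Posterior probability ≈ 0.3656

Tabulate prior·likelihood by source: [1] prior 0.333333, lik 0.4615, product 0.1538; [2] prior 0.333333, lik 0.6364, product 0.2121; [3] prior 0.333333, lik 0.6429, product 0.2143.
Normalizing constant = 0.58025; the posterior for Bag 2 is its product over the sum, 0.2121/0.58025 = 0.3656.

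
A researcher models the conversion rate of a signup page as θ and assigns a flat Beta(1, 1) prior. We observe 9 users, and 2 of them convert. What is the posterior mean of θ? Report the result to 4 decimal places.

The binomial likelihood is conjugate to the Beta prior: with 2 successes and 7 failures, the posterior is Beta(1+2, 1+7) = Beta(3, 8).
E[θ | data] = 3/(3+8) = 0.2727.

Posterior mean ≈ 0.2727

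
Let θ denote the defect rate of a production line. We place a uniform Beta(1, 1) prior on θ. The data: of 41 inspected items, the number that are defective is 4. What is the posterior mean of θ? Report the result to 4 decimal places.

Observing 4 successes and 37 failures updates Beta(1, 1) by adding the success and failure counts to the two shape parameters: α = 1+4 = 5, β = 1+37 = 38.
E[θ | data] = 5/(5+38) = 0.1163.

Posterior mean ≈ 0.1163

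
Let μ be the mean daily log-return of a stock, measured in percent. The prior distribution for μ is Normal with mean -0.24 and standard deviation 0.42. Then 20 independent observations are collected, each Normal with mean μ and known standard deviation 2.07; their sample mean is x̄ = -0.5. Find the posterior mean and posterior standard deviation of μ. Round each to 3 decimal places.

Posterior mean ≈ -0.357; posterior SD ≈ 0.311

With known σ, the Normal prior is conjugate. Weight on the data is w = (n/σ²)/(n/σ² + 1/τ₀²) = 4.66755/(4.66755+5.66893) = 0.45156.
Posterior mean = w·x̄ + (1−w)·μ₀ = 0.45156·-0.5 + 0.54844·-0.24 = -0.357. Posterior variance = 1/(4.66755+5.66893) = 0.0967447, so SD = 0.311.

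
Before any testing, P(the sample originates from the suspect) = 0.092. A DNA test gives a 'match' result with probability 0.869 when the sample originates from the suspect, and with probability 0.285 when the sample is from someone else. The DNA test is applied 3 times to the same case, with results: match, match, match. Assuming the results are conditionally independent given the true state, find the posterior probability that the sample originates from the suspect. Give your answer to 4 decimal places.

Let H be the event that the sample originates from the suspect; start with P(H) = 0.092. P('match'|H) = 0.869, P('match'|¬H) = 0.285.
Update on result 1 ('match'): P(H) ← 0.869·0.0920 / (0.869·0.0920 + 0.285·0.9080) = 0.079948/0.33873 = 0.2360.
Update on result 2 ('match'): P(H) ← 0.869·0.2360 / (0.869·0.2360 + 0.285·0.7640) = 0.20511/0.42284 = 0.4851.
Update on result 3 ('match'): P(H) ← 0.869·0.4851 / (0.869·0.4851 + 0.285·0.5149) = 0.42152/0.56828 = 0.7418.

Posterior P(H) ≈ 0.7418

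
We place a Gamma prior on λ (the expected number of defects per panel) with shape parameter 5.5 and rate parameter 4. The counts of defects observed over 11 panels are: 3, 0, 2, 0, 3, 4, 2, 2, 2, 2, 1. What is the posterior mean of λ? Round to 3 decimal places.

Posterior mean ≈ 1.767

The Poisson likelihood adds the total count to the shape and the number of exposure periods to the rate. Here ∑xᵢ = 21 and n = 11, so shape 5.5→26.5 and rate 4→15.
Posterior mean = shape/rate = 26.5/15 = 1.767.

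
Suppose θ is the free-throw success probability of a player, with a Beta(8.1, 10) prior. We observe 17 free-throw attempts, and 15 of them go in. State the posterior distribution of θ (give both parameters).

Posterior: Beta(23.1, 12)

Observing 15 successes and 2 failures updates Beta(8.1, 10) by adding the success and failure counts to the two shape parameters: α = 8.1+15 = 23.1, β = 10+2 = 12.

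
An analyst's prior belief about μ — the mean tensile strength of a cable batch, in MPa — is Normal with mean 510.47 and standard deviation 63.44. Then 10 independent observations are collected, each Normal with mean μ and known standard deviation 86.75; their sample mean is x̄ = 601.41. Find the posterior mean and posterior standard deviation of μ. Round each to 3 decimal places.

With known σ, the Normal prior is conjugate. Weight on the data is w = (n/σ²)/(n/σ² + 1/τ₀²) = 0.00132880/(0.00132880+0.00024847) = 0.84247.
Posterior mean = w·x̄ + (1−w)·μ₀ = 0.84247·601.41 + 0.15753·510.47 = 587.084. Posterior variance = 1/(0.00132880+0.00024847) = 634.005, so SD = 25.179.

Posterior mean ≈ 587.084; posterior SD ≈ 25.179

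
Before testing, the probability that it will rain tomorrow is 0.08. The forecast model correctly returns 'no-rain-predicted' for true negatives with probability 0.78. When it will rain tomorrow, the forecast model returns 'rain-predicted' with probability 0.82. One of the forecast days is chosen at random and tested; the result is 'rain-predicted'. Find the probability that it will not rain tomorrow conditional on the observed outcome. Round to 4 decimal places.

Let H be the event that it will rain tomorrow. P(H) = 0.08, so P(¬H) = 0.92. With E the 'rain-predicted' result, P(E|H) = 0.82 and P(E|¬H) = 0.22.
P(E) = 0.82·0.08 + 0.22·0.92 = 0.065600 + 0.20240 = 0.26800.
By Bayes' theorem, P(H|E) = 0.065600 / 0.26800 = 0.2448. Hence P(¬H|E) = 1 − 0.2448 = 0.7552.

P(¬H | E) ≈ 0.7552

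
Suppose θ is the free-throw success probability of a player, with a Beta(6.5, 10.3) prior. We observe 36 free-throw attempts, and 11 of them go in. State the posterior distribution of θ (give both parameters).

Posterior: Beta(17.5, 35.3)

The binomial likelihood is conjugate to the Beta prior: with 11 successes and 25 failures, the posterior is Beta(6.5+11, 10.3+25) = Beta(17.5, 35.3).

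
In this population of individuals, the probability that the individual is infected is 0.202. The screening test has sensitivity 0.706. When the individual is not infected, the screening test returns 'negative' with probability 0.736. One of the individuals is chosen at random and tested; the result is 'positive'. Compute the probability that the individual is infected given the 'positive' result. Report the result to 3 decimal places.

Let H be the event that the individual is infected. P(H) = 0.202, so P(¬H) = 0.798. With E the 'positive' result, P(E|H) = 0.706 and P(E|¬H) = 0.264.
P(E) = 0.706·0.202 + 0.264·0.798 = 0.14261 + 0.21067 = 0.35328.
By Bayes' theorem, P(H|E) = 0.14261 / 0.35328 = 0.404.

P(H | E) ≈ 0.404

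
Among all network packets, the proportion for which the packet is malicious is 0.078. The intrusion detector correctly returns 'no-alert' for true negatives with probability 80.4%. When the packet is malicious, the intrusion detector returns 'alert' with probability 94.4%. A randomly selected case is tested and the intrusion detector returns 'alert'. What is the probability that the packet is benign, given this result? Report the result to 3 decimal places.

Let H be the event that the packet is malicious. P(H) = 0.078, so P(¬H) = 0.922. With E the 'alert' result, P(E|H) = 0.944 and P(E|¬H) = 0.196.
P(E) = 0.944·0.078 + 0.196·0.922 = 0.073632 + 0.18071 = 0.25434.
By Bayes' theorem, P(H|E) = 0.073632 / 0.25434 = 0.289. Hence P(¬H|E) = 1 − 0.289 = 0.711.

P(¬H | E) ≈ 0.711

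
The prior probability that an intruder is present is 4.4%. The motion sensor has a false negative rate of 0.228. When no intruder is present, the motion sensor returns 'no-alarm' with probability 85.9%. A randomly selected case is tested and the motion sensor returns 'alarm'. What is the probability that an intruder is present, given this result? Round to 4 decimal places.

P(H | E) ≈ 0.2013

Write H for 'an intruder is present'. Prior odds H:¬H = 0.044/0.956 = 0.046025. For the 'alarm' outcome, the likelihood ratio is 0.772/0.141 = 5.4752.
Posterior odds = 0.046025 × 5.4752 = 0.25200, so P(H|E) = 0.25200/(1+0.25200) = 0.2013.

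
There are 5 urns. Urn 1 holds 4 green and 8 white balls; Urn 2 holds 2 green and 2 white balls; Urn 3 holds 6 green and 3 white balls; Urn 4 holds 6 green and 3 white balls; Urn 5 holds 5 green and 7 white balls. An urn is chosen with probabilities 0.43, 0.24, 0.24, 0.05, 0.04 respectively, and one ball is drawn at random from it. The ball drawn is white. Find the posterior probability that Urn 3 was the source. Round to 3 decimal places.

P(white|Urn 1) = 0.6667; P(white|Urn 2) = 0.5; P(white|Urn 3) = 0.3333; P(white|Urn 4) = 0.3333; P(white|Urn 5) = 0.5833.
Prior × likelihood for each source: 0.43·0.6667=0.2867, 0.24·0.5=0.1200, 0.24·0.3333=0.08000, 0.05·0.3333=0.01667, 0.04·0.5833=0.02333. Summing gives P(white) = 0.52667.
P(Urn 3 | white) = 0.08000 / 0.52667 = 0.152.

Posterior probability ≈ 0.152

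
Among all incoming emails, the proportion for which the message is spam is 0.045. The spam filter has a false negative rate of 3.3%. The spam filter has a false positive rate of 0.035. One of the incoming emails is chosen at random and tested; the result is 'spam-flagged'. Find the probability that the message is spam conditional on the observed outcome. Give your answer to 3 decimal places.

P(H | E) ≈ 0.566

Write H for 'the message is spam'. Prior odds H:¬H = 0.045/0.955 = 0.047120. For the 'spam-flagged' outcome, the likelihood ratio is 0.967/0.035 = 27.629.
Posterior odds = 0.047120 × 27.629 = 1.3019, so P(H|E) = 1.3019/(1+1.3019) = 0.566.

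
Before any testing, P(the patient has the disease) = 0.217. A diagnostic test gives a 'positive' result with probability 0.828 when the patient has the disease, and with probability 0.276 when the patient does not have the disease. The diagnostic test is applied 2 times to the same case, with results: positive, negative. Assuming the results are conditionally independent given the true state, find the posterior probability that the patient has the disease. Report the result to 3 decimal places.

Posterior P(H) ≈ 0.165

With H the event that the patient has the disease, the joint likelihood of the observed sequence is P(data|H) = 0.828·0.172 = 0.14242 and P(data|¬H) = 0.276·0.724 = 0.19982.
Bayes: P(H|data) = 0.217·0.14242 / (0.217·0.14242 + 0.783·0.19982) = 0.030904/0.18737 = 0.1649.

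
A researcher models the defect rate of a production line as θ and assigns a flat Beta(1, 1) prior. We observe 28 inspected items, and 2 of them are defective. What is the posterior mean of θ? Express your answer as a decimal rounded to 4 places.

The binomial likelihood is conjugate to the Beta prior: with 2 successes and 26 failures, the posterior is Beta(1+2, 1+26) = Beta(3, 27).
Posterior mean = α/(α+β) = 3/30 = 0.1000.

Posterior mean ≈ 0.1000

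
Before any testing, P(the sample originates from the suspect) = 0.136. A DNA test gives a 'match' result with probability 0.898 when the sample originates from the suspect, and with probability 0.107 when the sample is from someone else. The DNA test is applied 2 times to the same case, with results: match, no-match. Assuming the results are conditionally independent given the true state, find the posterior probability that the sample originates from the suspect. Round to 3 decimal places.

Let H be the event that the sample originates from the suspect; start with P(H) = 0.136. P('match'|H) = 0.898, P('match'|¬H) = 0.107.
Update on result 1 ('match'): P(H) ← 0.898·0.1360 / (0.898·0.1360 + 0.107·0.8640) = 0.12213/0.21458 = 0.5692.
Update on result 2 ('no-match'): P(H) ← 0.102·0.5692 / (0.102·0.5692 + 0.893·0.4308) = 0.058054/0.44279 = 0.1311.

Posterior P(H) ≈ 0.131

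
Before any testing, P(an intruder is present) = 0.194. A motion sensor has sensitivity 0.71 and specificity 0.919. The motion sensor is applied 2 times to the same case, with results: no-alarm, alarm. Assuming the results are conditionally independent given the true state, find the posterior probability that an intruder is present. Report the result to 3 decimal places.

With H the event that an intruder is present, the joint likelihood of the observed sequence is P(data|H) = 0.29·0.71 = 0.20590 and P(data|¬H) = 0.919·0.081 = 0.074439.
Bayes: P(H|data) = 0.194·0.20590 / (0.194·0.20590 + 0.806·0.074439) = 0.039945/0.099942 = 0.3997.

Posterior P(H) ≈ 0.400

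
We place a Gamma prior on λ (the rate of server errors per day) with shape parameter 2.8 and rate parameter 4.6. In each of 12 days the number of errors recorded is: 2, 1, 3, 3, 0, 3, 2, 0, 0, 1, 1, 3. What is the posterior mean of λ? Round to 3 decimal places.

Posterior mean ≈ 1.313

The Poisson likelihood adds the total count to the shape and the number of exposure periods to the rate. Here ∑xᵢ = 19 and n = 12, so shape 2.8→21.8 and rate 4.6→16.6.
E[λ | data] = 21.8/16.6 = 1.313.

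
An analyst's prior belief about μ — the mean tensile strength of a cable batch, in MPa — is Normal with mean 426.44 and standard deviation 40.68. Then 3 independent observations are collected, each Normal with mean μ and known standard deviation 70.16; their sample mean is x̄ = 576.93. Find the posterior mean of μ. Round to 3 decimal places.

Posterior mean ≈ 502.006

With known σ, the Normal prior is conjugate. Weight on the data is w = (n/σ²)/(n/σ² + 1/τ₀²) = 0.00060946/(0.00060946+0.00060428) = 0.50213.
Posterior mean = w·x̄ + (1−w)·μ₀ = 0.50213·576.93 + 0.49787·426.44 = 502.006.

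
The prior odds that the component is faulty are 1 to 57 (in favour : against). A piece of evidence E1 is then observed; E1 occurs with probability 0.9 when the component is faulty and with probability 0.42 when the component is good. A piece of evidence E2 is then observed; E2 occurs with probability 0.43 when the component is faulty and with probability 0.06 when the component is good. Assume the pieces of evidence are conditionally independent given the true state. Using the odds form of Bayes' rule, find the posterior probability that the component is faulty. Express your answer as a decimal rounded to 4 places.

Posterior probability ≈ 0.2122

Prior odds = 1/57 = 0.017544. In log-odds, ln(0.017544) = -4.0431.
Add log likelihood ratios: ln(2.1429) + ln(7.1667) = 2.7316.
Posterior log-odds = -1.3115, so posterior odds = exp(-1.3115) = 0.26942. Converting, P(H|E) = 0.26942/1.2694 = 0.2122.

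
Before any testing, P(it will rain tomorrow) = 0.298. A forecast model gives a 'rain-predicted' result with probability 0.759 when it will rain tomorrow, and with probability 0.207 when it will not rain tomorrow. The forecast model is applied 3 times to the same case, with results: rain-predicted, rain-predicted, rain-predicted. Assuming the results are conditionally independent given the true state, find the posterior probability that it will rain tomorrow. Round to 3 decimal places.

With H the event that it will rain tomorrow, the joint likelihood of the observed sequence is P(data|H) = 0.759·0.759·0.759 = 0.43725 and P(data|¬H) = 0.207·0.207·0.207 = 0.0088697.
Bayes: P(H|data) = 0.298·0.43725 / (0.298·0.43725 + 0.702·0.0088697) = 0.13030/0.13653 = 0.9544.

Posterior P(H) ≈ 0.954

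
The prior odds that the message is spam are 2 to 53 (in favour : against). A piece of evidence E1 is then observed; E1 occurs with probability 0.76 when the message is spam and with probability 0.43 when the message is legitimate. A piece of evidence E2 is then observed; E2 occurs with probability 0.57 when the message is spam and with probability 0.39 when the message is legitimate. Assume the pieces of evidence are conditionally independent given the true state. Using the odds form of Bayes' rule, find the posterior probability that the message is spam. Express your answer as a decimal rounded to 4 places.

Prior odds = 2/53 = 0.037736.
Likelihood ratio for E1 = 0.76/0.43 = 1.7674.
Likelihood ratio for E2 = 0.57/0.39 = 1.4615.
Posterior odds = prior odds × LR₁ × LR₂ = 0.097479.
Posterior probability = odds/(1+odds) = 0.097479/1.0975 = 0.0888.

Posterior probability ≈ 0.0888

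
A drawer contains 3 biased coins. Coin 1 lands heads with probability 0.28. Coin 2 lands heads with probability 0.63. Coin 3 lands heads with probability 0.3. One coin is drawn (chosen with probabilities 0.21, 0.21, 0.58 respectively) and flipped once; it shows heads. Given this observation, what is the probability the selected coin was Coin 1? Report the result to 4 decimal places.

P(heads|C1) = 0.28; P(heads|C2) = 0.63; P(heads|C3) = 0.3.
Prior × likelihood for each source: 0.21·0.28=0.05880, 0.21·0.63=0.1323, 0.58·0.3=0.1740. Summing gives P(heads) = 0.36510.
P(Coin 1 | heads) = 0.05880 / 0.36510 = 0.1611.

Posterior probability ≈ 0.1611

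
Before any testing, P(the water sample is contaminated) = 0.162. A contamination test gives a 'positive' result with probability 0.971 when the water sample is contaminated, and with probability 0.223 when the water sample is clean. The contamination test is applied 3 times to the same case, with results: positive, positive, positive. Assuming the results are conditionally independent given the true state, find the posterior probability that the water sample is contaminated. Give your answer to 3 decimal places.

With H the event that the water sample is contaminated, the joint likelihood of the observed sequence is P(data|H) = 0.971·0.971·0.971 = 0.91550 and P(data|¬H) = 0.223·0.223·0.223 = 0.011090.
Bayes: P(H|data) = 0.162·0.91550 / (0.162·0.91550 + 0.838·0.011090) = 0.14831/0.15760 = 0.9410.

Posterior P(H) ≈ 0.941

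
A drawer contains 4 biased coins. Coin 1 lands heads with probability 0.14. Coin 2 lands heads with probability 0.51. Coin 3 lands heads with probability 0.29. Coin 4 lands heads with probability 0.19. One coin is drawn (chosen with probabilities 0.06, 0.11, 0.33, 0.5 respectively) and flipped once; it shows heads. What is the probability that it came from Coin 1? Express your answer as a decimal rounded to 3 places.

Posterior probability ≈ 0.033

Tabulate prior·likelihood by source: [1] prior 0.06, lik 0.14, product 0.008400; [2] prior 0.11, lik 0.51, product 0.05610; [3] prior 0.33, lik 0.29, product 0.09570; [4] prior 0.5, lik 0.19, product 0.09500.
Normalizing constant = 0.25520; the posterior for Coin 1 is its product over the sum, 0.008400/0.25520 = 0.033.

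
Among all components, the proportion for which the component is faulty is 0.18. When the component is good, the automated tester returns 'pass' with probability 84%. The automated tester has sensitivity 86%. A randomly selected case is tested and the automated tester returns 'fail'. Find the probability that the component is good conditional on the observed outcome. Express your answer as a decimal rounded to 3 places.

P(¬H | E) ≈ 0.459

Write H for 'the component is faulty'. Prior odds H:¬H = 0.18/0.82 = 0.21951. For the 'fail' outcome, the likelihood ratio is 0.86/0.16 = 5.3750.
Posterior odds = 0.21951 × 5.3750 = 1.1799, so P(H|E) = 1.1799/(1+1.1799) = 0.541. Then P(¬H|E) = 1 − 0.541 = 0.459.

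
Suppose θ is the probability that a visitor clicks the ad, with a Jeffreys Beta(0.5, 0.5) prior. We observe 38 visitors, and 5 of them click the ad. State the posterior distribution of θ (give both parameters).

The binomial likelihood is conjugate to the Beta prior: with 5 successes and 33 failures, the posterior is Beta(0.5+5, 0.5+33) = Beta(5.5, 33.5).

Posterior: Beta(5.5, 33.5)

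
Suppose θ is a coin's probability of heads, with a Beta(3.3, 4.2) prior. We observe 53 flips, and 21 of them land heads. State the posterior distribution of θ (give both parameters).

Posterior: Beta(24.3, 36.2)

The binomial likelihood is conjugate to the Beta prior: with 21 successes and 32 failures, the posterior is Beta(3.3+21, 4.2+32) = Beta(24.3, 36.2).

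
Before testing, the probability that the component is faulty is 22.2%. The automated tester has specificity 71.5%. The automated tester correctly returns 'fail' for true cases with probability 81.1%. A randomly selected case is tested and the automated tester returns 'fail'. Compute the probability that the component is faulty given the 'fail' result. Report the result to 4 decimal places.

Let H be the event that the component is faulty. P(H) = 0.222, so P(¬H) = 0.778. With E the 'fail' result, P(E|H) = 0.811 and P(E|¬H) = 0.285.
P(E) = 0.811·0.222 + 0.285·0.778 = 0.18004 + 0.22173 = 0.40177.
By Bayes' theorem, P(H|E) = 0.18004 / 0.40177 = 0.4481.

P(H | E) ≈ 0.4481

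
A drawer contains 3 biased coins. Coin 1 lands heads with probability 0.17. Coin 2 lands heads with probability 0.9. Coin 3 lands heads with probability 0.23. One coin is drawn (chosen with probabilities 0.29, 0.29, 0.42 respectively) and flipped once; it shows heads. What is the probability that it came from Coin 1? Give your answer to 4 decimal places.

Posterior probability ≈ 0.1212

P(heads|C1) = 0.17; P(heads|C2) = 0.9; P(heads|C3) = 0.23.
Prior × likelihood for each source: 0.29·0.17=0.04930, 0.29·0.9=0.2610, 0.42·0.23=0.09660. Summing gives P(heads) = 0.40690.
P(Coin 1 | heads) = 0.04930 / 0.40690 = 0.1212.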